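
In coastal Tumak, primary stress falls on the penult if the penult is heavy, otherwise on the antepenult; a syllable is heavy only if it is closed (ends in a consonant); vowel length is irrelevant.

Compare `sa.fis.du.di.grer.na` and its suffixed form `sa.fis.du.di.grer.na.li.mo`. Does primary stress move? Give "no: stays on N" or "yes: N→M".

Base `sa.fis.du.di.grer.na` (6 syllables):
  Weights: 4 di L, 5 grer H, 6 na L.
  The penult (syllable 5, grer) is heavy, so it takes stress.
  → primary stress on syllable 5.
Suffixed `sa.fis.du.di.grer.na.li.mo` (8 syllables):
  Weights: 6 na L, 7 li L, 8 mo L.
  The penult (syllable 7, li) is light, so stress falls on the antepenult (syllable 6, na).
  → primary stress on syllable 6.

yes: 5→6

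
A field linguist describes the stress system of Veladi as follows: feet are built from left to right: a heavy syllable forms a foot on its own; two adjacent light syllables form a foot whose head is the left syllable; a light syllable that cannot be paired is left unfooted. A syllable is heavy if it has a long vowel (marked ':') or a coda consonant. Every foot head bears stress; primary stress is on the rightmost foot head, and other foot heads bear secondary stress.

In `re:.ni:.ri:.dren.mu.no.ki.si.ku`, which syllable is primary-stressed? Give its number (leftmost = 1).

Weights: 1 re: H, 2 ni: H, 3 ri: H, 4 dren H, 5 mu L, 6 no L, 7 ki L, 8 si L, 9 ku L.
Parse left to right (heavy = foot alone; LL = one foot; stranded L unfooted): (ˈre:) (ˈni:) (ˈri:) (ˈdren) (ˈmu.no) (ˈki.si) ku.
Foot heads: 1, 2, 3, 4, 5, 7.
Primary stress on the rightmost head = syllable 7.
Primary stress: syllable 7 → re:.ni:.ri:.dren.mu.no.ˈki.si.ku.

7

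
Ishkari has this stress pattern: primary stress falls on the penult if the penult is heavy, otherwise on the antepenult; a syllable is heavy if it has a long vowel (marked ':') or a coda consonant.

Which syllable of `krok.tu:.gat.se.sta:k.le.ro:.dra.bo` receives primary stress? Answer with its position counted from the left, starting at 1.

Weights: 7 ro: H, 8 dra L, 9 bo L.
The penult (syllable 8, dra) is light, so stress falls on the antepenult (syllable 7, ro:).
Primary stress: syllable 7 → krok.tu:.gat.se.sta:k.le.ˈro:.dra.bo.

7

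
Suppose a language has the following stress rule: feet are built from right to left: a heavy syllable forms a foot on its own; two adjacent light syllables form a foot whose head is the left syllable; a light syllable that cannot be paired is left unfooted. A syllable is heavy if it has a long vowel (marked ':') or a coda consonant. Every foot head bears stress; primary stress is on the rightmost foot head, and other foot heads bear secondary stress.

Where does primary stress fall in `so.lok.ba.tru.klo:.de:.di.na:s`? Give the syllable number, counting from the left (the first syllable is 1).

Weights: 1 so L, 2 lok H, 3 ba L, 4 tru L, 5 klo: H, 6 de: H, 7 di L, 8 na:s H.
Parse right to left (heavy = foot alone; LL = one foot; stranded L unfooted): so (ˈlok) (ˈba.tru) (ˈklo:) (ˈde:) di (ˈna:s).
Foot heads: 2, 3, 5, 6, 8.
Primary stress on the rightmost head = syllable 8.
Primary stress: syllable 8 → so.lok.ba.tru.klo:.de:.di.ˈna:s.

8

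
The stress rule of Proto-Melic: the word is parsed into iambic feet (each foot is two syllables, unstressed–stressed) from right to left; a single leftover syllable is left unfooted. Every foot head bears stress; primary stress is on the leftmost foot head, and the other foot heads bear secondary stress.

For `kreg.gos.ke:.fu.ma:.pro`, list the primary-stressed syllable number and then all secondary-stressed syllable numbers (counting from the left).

Parse right to left into iambic (σˈσ) feet: (kreg.ˈgos) (ke:.ˈfu) (ma:.ˈpro).
Foot heads (stressed positions): 2, 4, 6.
End Rule Leftmost: primary stress on the leftmost head = syllable 2.
Secondary stress on 4, 6: kreg.ˈgos.ke:.ˌfu.ma:.ˌpro.

primary 2, secondary 4, 6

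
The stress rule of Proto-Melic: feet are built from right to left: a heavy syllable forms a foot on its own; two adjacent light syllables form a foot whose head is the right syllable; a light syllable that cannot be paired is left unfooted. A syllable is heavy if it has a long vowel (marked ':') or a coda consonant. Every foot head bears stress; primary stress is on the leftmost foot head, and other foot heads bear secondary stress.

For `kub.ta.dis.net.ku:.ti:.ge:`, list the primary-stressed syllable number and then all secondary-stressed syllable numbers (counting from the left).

primary 1, secondary 3, 4, 5, 6, 7

Weights: 1 kub H, 2 ta L, 3 dis H, 4 net H, 5 ku: H, 6 ti: H, 7 ge: H.
Parse right to left (heavy = foot alone; LL = one foot; stranded L unfooted): (ˈkub) ta (ˈdis) (ˈnet) (ˈku:) (ˈti:) (ˈge:).
Foot heads: 1, 3, 4, 5, 6, 7.
Primary stress on the leftmost head = syllable 1.
Secondary stress on 3, 4, 5, 6, 7: ˈkub.ta.ˌdis.ˌnet.ˌku:.ˌti:.ˌge:.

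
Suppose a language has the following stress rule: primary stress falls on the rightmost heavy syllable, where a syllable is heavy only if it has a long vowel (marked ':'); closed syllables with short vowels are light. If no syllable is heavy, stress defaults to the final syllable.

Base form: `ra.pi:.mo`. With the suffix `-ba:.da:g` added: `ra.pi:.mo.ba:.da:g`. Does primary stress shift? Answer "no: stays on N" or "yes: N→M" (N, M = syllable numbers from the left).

yes: 2→5

Base `ra.pi:.mo` (3 syllables):
  Weights: 1 ra L, 2 pi: H, 3 mo L.
  Heavy syllables in the domain: 2. The rightmost is syllable 2 (pi:).
  → primary stress on syllable 2.
Suffixed `ra.pi:.mo.ba:.da:g` (5 syllables):
  Weights: 1 ra L, 2 pi: H, 3 mo L, 4 ba: H, 5 da:g H.
  Heavy syllables in the domain: 2, 4, 5. The rightmost is syllable 5 (da:g).
  → primary stress on syllable 5.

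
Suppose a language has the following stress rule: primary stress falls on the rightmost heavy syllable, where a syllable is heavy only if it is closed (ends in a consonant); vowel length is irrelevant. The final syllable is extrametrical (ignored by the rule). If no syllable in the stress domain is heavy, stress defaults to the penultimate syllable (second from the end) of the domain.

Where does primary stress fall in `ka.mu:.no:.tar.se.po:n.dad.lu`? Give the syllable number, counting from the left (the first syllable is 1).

The final syllable (8, lu) is extrametrical; the stress domain is syllables 1–7.
Weights: 1 ka L, 2 mu: L, 3 no: L, 4 tar H, 5 se L, 6 po:n H, 7 dad H.
Heavy syllables in the domain: 4, 6, 7. The rightmost is syllable 7 (dad).
Primary stress: syllable 7 → ka.mu:.no:.tar.se.po:n.ˈdad.lu.

7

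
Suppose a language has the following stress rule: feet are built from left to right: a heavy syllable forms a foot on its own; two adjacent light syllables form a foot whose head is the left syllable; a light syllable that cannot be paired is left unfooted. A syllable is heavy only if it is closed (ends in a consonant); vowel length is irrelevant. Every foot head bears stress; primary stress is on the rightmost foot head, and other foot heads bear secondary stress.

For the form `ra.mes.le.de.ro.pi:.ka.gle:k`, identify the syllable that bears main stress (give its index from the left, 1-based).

8

Weights: 1 ra L, 2 mes H, 3 le L, 4 de L, 5 ro L, 6 pi: L, 7 ka L, 8 gle:k H.
Parse left to right (heavy = foot alone; LL = one foot; stranded L unfooted): ra (ˈmes) (ˈle.de) (ˈro.pi:) ka (ˈgle:k).
Foot heads: 2, 3, 5, 8.
Primary stress on the rightmost head = syllable 8.
Primary stress: syllable 8 → ra.mes.le.de.ro.pi:.ka.ˈgle:k.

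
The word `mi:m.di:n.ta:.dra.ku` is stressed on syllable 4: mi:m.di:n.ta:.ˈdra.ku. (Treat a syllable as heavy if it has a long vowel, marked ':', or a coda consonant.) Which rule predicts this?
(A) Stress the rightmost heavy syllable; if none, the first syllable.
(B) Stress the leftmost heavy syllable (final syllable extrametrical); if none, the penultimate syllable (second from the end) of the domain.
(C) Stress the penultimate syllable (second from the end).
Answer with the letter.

C

Rule A → syllable 3 (observed: 4).
Rule B → syllable 1 (observed: 4).
Rule C → syllable 4 ✓.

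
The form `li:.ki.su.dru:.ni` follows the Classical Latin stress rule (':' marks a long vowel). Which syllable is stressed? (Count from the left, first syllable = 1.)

Classical Latin: stress the penult if heavy (long vowel or closed), else the antepenult.
Weights: 3 su L, 4 dru: H, 5 ni L.
The penult (syllable 4, dru:) is heavy, so it takes stress.
Stress on syllable 4: li:.ki.su.ˈdru:.ni.

4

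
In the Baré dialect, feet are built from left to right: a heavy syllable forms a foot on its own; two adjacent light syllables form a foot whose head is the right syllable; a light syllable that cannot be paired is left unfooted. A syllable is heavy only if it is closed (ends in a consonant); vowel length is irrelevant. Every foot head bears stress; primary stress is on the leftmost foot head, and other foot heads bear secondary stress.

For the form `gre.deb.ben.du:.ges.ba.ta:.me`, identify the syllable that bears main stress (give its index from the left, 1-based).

2

Weights: 1 gre L, 2 deb H, 3 ben H, 4 du: L, 5 ges H, 6 ba L, 7 ta: L, 8 me L.
Parse left to right (heavy = foot alone; LL = one foot; stranded L unfooted): gre (ˈdeb) (ˈben) du: (ˈges) (ba.ˈta:) me.
Foot heads: 2, 3, 5, 7.
Primary stress on the leftmost head = syllable 2.
Primary stress: syllable 2 → gre.ˈdeb.ben.du:.ges.ba.ta:.me.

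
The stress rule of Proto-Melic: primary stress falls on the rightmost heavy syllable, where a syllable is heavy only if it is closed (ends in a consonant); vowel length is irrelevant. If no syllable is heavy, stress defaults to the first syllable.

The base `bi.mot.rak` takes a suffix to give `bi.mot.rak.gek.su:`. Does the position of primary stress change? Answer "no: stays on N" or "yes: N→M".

Base `bi.mot.rak` (3 syllables):
  Weights: 1 bi L, 2 mot H, 3 rak H.
  Heavy syllables in the domain: 2, 3. The rightmost is syllable 3 (rak).
  → primary stress on syllable 3.
Suffixed `bi.mot.rak.gek.su:` (5 syllables):
  Weights: 1 bi L, 2 mot H, 3 rak H, 4 gek H, 5 su: L.
  Heavy syllables in the domain: 2, 3, 4. The rightmost is syllable 4 (gek).
  → primary stress on syllable 4.

yes: 3→4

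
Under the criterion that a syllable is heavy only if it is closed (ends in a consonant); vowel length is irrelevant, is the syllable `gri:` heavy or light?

light

`gri:`: long vowel, open (no coda). Open (no coda) → light.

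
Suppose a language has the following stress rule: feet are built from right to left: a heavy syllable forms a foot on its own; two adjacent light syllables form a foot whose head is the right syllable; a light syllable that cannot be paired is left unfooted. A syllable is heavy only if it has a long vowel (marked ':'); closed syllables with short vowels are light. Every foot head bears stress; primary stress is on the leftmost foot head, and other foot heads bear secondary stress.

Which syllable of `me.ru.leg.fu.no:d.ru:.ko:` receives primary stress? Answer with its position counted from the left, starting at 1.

Weights: 1 me L, 2 ru L, 3 leg L, 4 fu L, 5 no:d H, 6 ru: H, 7 ko: H.
Parse right to left (heavy = foot alone; LL = one foot; stranded L unfooted): (me.ˈru) (leg.ˈfu) (ˈno:d) (ˈru:) (ˈko:).
Foot heads: 2, 4, 5, 6, 7.
Primary stress on the leftmost head = syllable 2.
Primary stress: syllable 2 → me.ˈru.leg.fu.no:d.ru:.ko:.

2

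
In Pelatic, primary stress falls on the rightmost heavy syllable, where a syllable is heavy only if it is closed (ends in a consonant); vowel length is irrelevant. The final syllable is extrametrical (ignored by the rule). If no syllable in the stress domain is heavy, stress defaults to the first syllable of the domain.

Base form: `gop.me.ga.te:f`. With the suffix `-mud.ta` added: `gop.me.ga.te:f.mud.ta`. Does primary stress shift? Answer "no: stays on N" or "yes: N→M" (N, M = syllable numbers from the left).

yes: 1→5

Base `gop.me.ga.te:f` (4 syllables):
  The final syllable (4, te:f) is extrametrical; the stress domain is syllables 1–3.
  Weights: 1 gop H, 2 me L, 3 ga L.
  Heavy syllables in the domain: 1. The rightmost is syllable 1 (gop).
  → primary stress on syllable 1.
Suffixed `gop.me.ga.te:f.mud.ta` (6 syllables):
  The final syllable (6, ta) is extrametrical; the stress domain is syllables 1–5.
  Weights: 1 gop H, 2 me L, 3 ga L, 4 te:f H, 5 mud H.
  Heavy syllables in the domain: 1, 4, 5. The rightmost is syllable 5 (mud).
  → primary stress on syllable 5.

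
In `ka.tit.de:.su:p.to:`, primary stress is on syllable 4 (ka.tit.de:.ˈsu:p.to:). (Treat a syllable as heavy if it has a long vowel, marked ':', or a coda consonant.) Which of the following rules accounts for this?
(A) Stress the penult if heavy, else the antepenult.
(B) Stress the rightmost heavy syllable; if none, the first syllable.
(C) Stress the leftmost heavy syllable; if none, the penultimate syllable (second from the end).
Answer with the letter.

Rule A → syllable 4 ✓.
Rule B → syllable 5 (observed: 4).
Rule C → syllable 2 (observed: 4).

A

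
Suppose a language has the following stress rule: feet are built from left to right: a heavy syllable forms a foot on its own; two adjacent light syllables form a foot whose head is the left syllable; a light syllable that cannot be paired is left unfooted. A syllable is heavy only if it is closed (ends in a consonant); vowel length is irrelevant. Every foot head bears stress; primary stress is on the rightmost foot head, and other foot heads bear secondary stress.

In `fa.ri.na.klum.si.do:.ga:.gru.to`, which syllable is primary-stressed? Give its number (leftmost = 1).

Weights: 1 fa L, 2 ri L, 3 na L, 4 klum H, 5 si L, 6 do: L, 7 ga: L, 8 gru L, 9 to L.
Parse left to right (heavy = foot alone; LL = one foot; stranded L unfooted): (ˈfa.ri) na (ˈklum) (ˈsi.do:) (ˈga:.gru) to.
Foot heads: 1, 4, 5, 7.
Primary stress on the rightmost head = syllable 7.
Primary stress: syllable 7 → fa.ri.na.klum.si.do:.ˈga:.gru.to.

7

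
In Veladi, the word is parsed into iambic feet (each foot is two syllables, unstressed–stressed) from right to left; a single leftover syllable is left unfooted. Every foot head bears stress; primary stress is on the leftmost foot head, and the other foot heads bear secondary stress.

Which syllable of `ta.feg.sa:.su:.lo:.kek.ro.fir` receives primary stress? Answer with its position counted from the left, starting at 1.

Parse right to left into iambic (σˈσ) feet: (ta.ˈfeg) (sa:.ˈsu:) (lo:.ˈkek) (ro.ˈfir).
Foot heads (stressed positions): 2, 4, 6, 8.
End Rule Leftmost: primary stress on the leftmost head = syllable 2.
Primary stress: syllable 2 → ta.ˈfeg.sa:.su:.lo:.kek.ro.fir.

2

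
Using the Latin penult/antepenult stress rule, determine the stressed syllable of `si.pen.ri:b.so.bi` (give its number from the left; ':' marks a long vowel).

3

Classical Latin: stress the penult if heavy (long vowel or closed), else the antepenult.
Weights: 3 ri:b H, 4 so L, 5 bi L.
The penult (syllable 4, so) is light, so stress falls on the antepenult (syllable 3, ri:b).
Stress on syllable 3: si.pen.ˈri:b.so.bi.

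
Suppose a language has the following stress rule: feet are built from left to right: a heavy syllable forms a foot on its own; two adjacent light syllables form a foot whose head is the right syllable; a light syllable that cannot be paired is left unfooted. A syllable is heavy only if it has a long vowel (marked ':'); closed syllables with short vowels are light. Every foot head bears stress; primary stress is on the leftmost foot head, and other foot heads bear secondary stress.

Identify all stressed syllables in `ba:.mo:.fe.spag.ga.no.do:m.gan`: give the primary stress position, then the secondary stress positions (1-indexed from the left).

Weights: 1 ba: H, 2 mo: H, 3 fe L, 4 spag L, 5 ga L, 6 no L, 7 do:m H, 8 gan L.
Parse left to right (heavy = foot alone; LL = one foot; stranded L unfooted): (ˈba:) (ˈmo:) (fe.ˈspag) (ga.ˈno) (ˈdo:m) gan.
Foot heads: 1, 2, 4, 6, 7.
Primary stress on the leftmost head = syllable 1.
Secondary stress on 2, 4, 6, 7: ˈba:.ˌmo:.fe.ˌspag.ga.ˌno.ˌdo:m.gan.

primary 1, secondary 2, 4, 6, 7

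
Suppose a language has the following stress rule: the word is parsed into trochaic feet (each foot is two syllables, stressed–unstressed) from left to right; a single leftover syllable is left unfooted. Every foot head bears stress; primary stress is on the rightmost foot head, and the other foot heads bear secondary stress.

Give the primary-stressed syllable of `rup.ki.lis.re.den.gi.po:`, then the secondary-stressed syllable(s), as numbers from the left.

Parse left to right into trochaic (ˈσσ) feet: (ˈrup.ki) (ˈlis.re) (ˈden.gi) po:. Syllable 7 is left unfooted.
Foot heads (stressed positions): 1, 3, 5.
End Rule Rightmost: primary stress on the rightmost head = syllable 5.
Secondary stress on 1, 3: ˌrup.ki.ˌlis.re.ˈden.gi.po:.

primary 5, secondary 1, 3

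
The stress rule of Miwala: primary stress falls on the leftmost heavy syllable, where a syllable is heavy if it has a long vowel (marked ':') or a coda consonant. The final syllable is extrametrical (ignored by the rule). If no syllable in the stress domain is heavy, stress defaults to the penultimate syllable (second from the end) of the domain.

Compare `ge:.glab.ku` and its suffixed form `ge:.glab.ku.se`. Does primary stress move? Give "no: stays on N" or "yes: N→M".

no: stays on 1

Base `ge:.glab.ku` (3 syllables):
  The final syllable (3, ku) is extrametrical; the stress domain is syllables 1–2.
  Weights: 1 ge: H, 2 glab H.
  Heavy syllables in the domain: 1, 2. The leftmost is syllable 1 (ge:).
  → primary stress on syllable 1.
Suffixed `ge:.glab.ku.se` (4 syllables):
  The final syllable (4, se) is extrametrical; the stress domain is syllables 1–3.
  Weights: 1 ge: H, 2 glab H, 3 ku L.
  Heavy syllables in the domain: 1, 2. The leftmost is syllable 1 (ge:).
  → primary stress on syllable 1.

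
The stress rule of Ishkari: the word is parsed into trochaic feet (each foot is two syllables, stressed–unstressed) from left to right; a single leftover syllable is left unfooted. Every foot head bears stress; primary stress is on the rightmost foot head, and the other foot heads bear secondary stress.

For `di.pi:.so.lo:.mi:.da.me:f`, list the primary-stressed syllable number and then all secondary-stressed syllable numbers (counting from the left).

Parse left to right into trochaic (ˈσσ) feet: (ˈdi.pi:) (ˈso.lo:) (ˈmi:.da) me:f. Syllable 7 is left unfooted.
Foot heads (stressed positions): 1, 3, 5.
End Rule Rightmost: primary stress on the rightmost head = syllable 5.
Secondary stress on 1, 3: ˌdi.pi:.ˌso.lo:.ˈmi:.da.me:f.

primary 5, secondary 1, 3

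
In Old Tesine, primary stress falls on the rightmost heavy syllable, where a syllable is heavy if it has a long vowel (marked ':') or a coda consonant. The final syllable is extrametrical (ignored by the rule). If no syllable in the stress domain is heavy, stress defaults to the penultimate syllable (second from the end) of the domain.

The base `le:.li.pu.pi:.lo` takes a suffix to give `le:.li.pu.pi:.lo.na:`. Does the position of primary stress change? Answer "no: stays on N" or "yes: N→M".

Base `le:.li.pu.pi:.lo` (5 syllables):
  The final syllable (5, lo) is extrametrical; the stress domain is syllables 1–4.
  Weights: 1 le: H, 2 li L, 3 pu L, 4 pi: H.
  Heavy syllables in the domain: 1, 4. The rightmost is syllable 4 (pi:).
  → primary stress on syllable 4.
Suffixed `le:.li.pu.pi:.lo.na:` (6 syllables):
  The final syllable (6, na:) is extrametrical; the stress domain is syllables 1–5.
  Weights: 1 le: H, 2 li L, 3 pu L, 4 pi: H, 5 lo L.
  Heavy syllables in the domain: 1, 4. The rightmost is syllable 4 (pi:).
  → primary stress on syllable 4.

no: stays on 4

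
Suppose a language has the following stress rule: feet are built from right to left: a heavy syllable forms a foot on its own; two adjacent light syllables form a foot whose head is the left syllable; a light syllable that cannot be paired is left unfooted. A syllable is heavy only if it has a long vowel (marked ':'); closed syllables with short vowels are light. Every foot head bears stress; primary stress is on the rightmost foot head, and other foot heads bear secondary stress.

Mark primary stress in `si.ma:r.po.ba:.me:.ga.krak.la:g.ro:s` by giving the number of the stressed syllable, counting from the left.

Weights: 1 si L, 2 ma:r H, 3 po L, 4 ba: H, 5 me: H, 6 ga L, 7 krak L, 8 la:g H, 9 ro:s H.
Parse right to left (heavy = foot alone; LL = one foot; stranded L unfooted): si (ˈma:r) po (ˈba:) (ˈme:) (ˈga.krak) (ˈla:g) (ˈro:s).
Foot heads: 2, 4, 5, 6, 8, 9.
Primary stress on the rightmost head = syllable 9.
Primary stress: syllable 9 → si.ma:r.po.ba:.me:.ga.krak.la:g.ˈro:s.

9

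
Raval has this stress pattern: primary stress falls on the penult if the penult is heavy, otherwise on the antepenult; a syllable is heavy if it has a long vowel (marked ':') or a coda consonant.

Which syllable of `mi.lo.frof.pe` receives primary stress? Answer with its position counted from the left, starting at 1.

3

Weights: 2 lo L, 3 frof H, 4 pe L.
The penult (syllable 3, frof) is heavy, so it takes stress.
Primary stress: syllable 3 → mi.lo.ˈfrof.pe.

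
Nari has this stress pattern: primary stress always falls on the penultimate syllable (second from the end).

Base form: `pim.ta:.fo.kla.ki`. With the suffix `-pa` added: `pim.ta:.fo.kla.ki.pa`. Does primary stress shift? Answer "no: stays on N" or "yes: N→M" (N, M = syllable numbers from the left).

Base `pim.ta:.fo.kla.ki` (5 syllables):
  The word has 5 syllables; the penultimate syllable (second from the end) is syllable 4 (kla).
  → primary stress on syllable 4.
Suffixed `pim.ta:.fo.kla.ki.pa` (6 syllables):
  The word has 6 syllables; the penultimate syllable (second from the end) is syllable 5 (ki).
  → primary stress on syllable 5.

yes: 4→5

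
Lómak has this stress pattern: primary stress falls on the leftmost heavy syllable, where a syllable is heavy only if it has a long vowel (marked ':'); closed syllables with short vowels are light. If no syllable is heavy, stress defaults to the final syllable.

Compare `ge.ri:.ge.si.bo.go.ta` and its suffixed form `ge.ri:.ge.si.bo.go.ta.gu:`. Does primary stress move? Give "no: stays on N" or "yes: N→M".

no: stays on 2

Base `ge.ri:.ge.si.bo.go.ta` (7 syllables):
  Weights: 1 ge L, 2 ri: H, 3 ge L, 4 si L, 5 bo L, 6 go L, 7 ta L.
  Heavy syllables in the domain: 2. The leftmost is syllable 2 (ri:).
  → primary stress on syllable 2.
Suffixed `ge.ri:.ge.si.bo.go.ta.gu:` (8 syllables):
  Weights: 1 ge L, 2 ri: H, 3 ge L, 4 si L, 5 bo L, 6 go L, 7 ta L, 8 gu: H.
  Heavy syllables in the domain: 2, 8. The leftmost is syllable 2 (ri:).
  → primary stress on syllable 2.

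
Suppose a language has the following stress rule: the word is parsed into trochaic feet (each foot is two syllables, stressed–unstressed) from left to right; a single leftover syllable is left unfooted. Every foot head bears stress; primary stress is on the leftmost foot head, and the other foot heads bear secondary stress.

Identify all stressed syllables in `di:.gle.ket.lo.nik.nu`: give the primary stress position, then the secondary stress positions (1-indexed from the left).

Parse left to right into trochaic (ˈσσ) feet: (ˈdi:.gle) (ˈket.lo) (ˈnik.nu).
Foot heads (stressed positions): 1, 3, 5.
End Rule Leftmost: primary stress on the leftmost head = syllable 1.
Secondary stress on 3, 5: ˈdi:.gle.ˌket.lo.ˌnik.nu.

primary 1, secondary 3, 5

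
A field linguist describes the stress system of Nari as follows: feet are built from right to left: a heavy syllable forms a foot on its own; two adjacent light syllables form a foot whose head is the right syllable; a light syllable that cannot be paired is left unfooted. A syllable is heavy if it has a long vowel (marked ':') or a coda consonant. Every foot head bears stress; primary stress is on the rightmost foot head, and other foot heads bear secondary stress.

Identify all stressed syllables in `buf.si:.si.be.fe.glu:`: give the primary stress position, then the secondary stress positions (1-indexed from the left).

Weights: 1 buf H, 2 si: H, 3 si L, 4 be L, 5 fe L, 6 glu: H.
Parse right to left (heavy = foot alone; LL = one foot; stranded L unfooted): (ˈbuf) (ˈsi:) si (be.ˈfe) (ˈglu:).
Foot heads: 1, 2, 5, 6.
Primary stress on the rightmost head = syllable 6.
Secondary stress on 1, 2, 5: ˌbuf.ˌsi:.si.be.ˌfe.ˈglu:.

primary 6, secondary 1, 2, 5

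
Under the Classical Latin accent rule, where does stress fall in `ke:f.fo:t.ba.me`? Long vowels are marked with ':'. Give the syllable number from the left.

Classical Latin: stress the penult if heavy (long vowel or closed), else the antepenult.
Weights: 2 fo:t H, 3 ba L, 4 me L.
The penult (syllable 3, ba) is light, so stress falls on the antepenult (syllable 2, fo:t).
Stress on syllable 2: ke:f.ˈfo:t.ba.me.

2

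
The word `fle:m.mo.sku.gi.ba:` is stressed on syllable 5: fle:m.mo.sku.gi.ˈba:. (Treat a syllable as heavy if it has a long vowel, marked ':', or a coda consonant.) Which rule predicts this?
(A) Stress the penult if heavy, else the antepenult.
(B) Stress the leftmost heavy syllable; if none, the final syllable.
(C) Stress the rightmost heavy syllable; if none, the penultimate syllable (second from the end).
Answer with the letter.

C

Rule A → syllable 3 (observed: 5).
Rule B → syllable 1 (observed: 5).
Rule C → syllable 5 ✓.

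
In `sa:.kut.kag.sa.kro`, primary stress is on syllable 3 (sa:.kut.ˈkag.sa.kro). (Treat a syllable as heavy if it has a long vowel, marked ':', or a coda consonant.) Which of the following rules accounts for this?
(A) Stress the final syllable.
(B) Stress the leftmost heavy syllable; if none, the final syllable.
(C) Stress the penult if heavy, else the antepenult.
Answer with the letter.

C

Rule A → syllable 5 (observed: 3).
Rule B → syllable 1 (observed: 3).
Rule C → syllable 3 ✓.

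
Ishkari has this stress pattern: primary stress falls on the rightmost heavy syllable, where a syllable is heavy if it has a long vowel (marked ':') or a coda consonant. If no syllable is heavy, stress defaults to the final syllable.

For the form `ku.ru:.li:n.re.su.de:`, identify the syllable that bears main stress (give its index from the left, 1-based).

Weights: 1 ku L, 2 ru: H, 3 li:n H, 4 re L, 5 su L, 6 de: H.
Heavy syllables in the domain: 2, 3, 6. The rightmost is syllable 6 (de:).
Primary stress: syllable 6 → ku.ru:.li:n.re.su.ˈde:.

6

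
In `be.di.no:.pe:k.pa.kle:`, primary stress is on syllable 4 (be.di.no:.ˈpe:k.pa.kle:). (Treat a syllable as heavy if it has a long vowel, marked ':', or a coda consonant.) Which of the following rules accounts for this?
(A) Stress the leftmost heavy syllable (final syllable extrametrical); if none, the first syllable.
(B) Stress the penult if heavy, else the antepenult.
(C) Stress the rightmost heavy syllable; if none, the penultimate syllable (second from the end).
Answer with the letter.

B

Rule A → syllable 3 (observed: 4).
Rule B → syllable 4 ✓.
Rule C → syllable 6 (observed: 4).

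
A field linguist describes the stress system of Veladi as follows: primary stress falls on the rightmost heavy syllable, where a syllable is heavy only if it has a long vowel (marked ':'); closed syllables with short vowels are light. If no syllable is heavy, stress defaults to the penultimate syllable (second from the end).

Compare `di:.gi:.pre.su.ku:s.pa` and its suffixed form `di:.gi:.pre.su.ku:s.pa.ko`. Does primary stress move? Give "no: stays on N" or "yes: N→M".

no: stays on 5

Base `di:.gi:.pre.su.ku:s.pa` (6 syllables):
  Weights: 1 di: H, 2 gi: H, 3 pre L, 4 su L, 5 ku:s H, 6 pa L.
  Heavy syllables in the domain: 1, 2, 5. The rightmost is syllable 5 (ku:s).
  → primary stress on syllable 5.
Suffixed `di:.gi:.pre.su.ku:s.pa.ko` (7 syllables):
  Weights: 1 di: H, 2 gi: H, 3 pre L, 4 su L, 5 ku:s H, 6 pa L, 7 ko L.
  Heavy syllables in the domain: 1, 2, 5. The rightmost is syllable 5 (ku:s).
  → primary stress on syllable 5.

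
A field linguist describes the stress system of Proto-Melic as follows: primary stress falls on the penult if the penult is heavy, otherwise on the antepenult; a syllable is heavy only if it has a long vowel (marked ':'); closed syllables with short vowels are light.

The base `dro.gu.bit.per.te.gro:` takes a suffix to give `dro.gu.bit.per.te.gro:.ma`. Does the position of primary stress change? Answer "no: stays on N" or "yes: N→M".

Base `dro.gu.bit.per.te.gro:` (6 syllables):
  Weights: 4 per L, 5 te L, 6 gro: H.
  The penult (syllable 5, te) is light, so stress falls on the antepenult (syllable 4, per).
  → primary stress on syllable 4.
Suffixed `dro.gu.bit.per.te.gro:.ma` (7 syllables):
  Weights: 5 te L, 6 gro: H, 7 ma L.
  The penult (syllable 6, gro:) is heavy, so it takes stress.
  → primary stress on syllable 6.

yes: 4→6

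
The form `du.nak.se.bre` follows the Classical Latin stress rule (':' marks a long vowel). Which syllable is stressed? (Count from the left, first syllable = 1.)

Classical Latin: stress the penult if heavy (long vowel or closed), else the antepenult.
Weights: 2 nak H, 3 se L, 4 bre L.
The penult (syllable 3, se) is light, so stress falls on the antepenult (syllable 2, nak).
Stress on syllable 2: du.ˈnak.se.bre.

2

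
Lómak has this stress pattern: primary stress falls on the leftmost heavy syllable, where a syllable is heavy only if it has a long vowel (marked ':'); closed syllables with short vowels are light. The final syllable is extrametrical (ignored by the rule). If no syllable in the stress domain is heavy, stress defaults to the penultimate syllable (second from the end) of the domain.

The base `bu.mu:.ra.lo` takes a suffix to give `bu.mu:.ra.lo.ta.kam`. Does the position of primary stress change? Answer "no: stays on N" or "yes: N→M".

no: stays on 2

Base `bu.mu:.ra.lo` (4 syllables):
  The final syllable (4, lo) is extrametrical; the stress domain is syllables 1–3.
  Weights: 1 bu L, 2 mu: H, 3 ra L.
  Heavy syllables in the domain: 2. The leftmost is syllable 2 (mu:).
  → primary stress on syllable 2.
Suffixed `bu.mu:.ra.lo.ta.kam` (6 syllables):
  The final syllable (6, kam) is extrametrical; the stress domain is syllables 1–5.
  Weights: 1 bu L, 2 mu: H, 3 ra L, 4 lo L, 5 ta L.
  Heavy syllables in the domain: 2. The leftmost is syllable 2 (mu:).
  → primary stress on syllable 2.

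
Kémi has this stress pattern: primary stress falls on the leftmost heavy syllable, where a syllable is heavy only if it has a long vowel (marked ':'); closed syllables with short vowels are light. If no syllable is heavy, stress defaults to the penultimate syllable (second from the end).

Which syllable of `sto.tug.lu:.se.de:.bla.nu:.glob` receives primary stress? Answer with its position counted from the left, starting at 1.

Weights: 1 sto L, 2 tug L, 3 lu: H, 4 se L, 5 de: H, 6 bla L, 7 nu: H, 8 glob L.
Heavy syllables in the domain: 3, 5, 7. The leftmost is syllable 3 (lu:).
Primary stress: syllable 3 → sto.tug.ˈlu:.se.de:.bla.nu:.glob.

3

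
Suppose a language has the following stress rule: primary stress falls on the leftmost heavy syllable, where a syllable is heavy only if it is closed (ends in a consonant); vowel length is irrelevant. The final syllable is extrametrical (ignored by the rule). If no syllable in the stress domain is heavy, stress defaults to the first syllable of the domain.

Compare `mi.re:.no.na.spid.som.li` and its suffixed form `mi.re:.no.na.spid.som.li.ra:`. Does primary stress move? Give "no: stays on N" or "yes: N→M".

no: stays on 5

Base `mi.re:.no.na.spid.som.li` (7 syllables):
  The final syllable (7, li) is extrametrical; the stress domain is syllables 1–6.
  Weights: 1 mi L, 2 re: L, 3 no L, 4 na L, 5 spid H, 6 som H.
  Heavy syllables in the domain: 5, 6. The leftmost is syllable 5 (spid).
  → primary stress on syllable 5.
Suffixed `mi.re:.no.na.spid.som.li.ra:` (8 syllables):
  The final syllable (8, ra:) is extrametrical; the stress domain is syllables 1–7.
  Weights: 1 mi L, 2 re: L, 3 no L, 4 na L, 5 spid H, 6 som H, 7 li L.
  Heavy syllables in the domain: 5, 6. The leftmost is syllable 5 (spid).
  → primary stress on syllable 5.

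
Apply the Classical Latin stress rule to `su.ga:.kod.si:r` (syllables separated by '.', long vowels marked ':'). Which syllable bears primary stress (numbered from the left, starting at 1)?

Classical Latin: stress the penult if heavy (long vowel or closed), else the antepenult.
Weights: 2 ga: H, 3 kod H, 4 si:r H.
The penult (syllable 3, kod) is heavy, so it takes stress.
Stress on syllable 3: su.ga:.ˈkod.si:r.

3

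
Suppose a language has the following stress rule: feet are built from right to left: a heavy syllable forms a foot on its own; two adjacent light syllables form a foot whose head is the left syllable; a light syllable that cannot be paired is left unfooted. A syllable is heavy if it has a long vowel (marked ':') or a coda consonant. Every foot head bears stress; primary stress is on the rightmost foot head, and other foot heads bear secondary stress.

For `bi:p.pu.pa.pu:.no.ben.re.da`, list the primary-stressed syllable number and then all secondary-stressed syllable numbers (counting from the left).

Weights: 1 bi:p H, 2 pu L, 3 pa L, 4 pu: H, 5 no L, 6 ben H, 7 re L, 8 da L.
Parse right to left (heavy = foot alone; LL = one foot; stranded L unfooted): (ˈbi:p) (ˈpu.pa) (ˈpu:) no (ˈben) (ˈre.da).
Foot heads: 1, 2, 4, 6, 7.
Primary stress on the rightmost head = syllable 7.
Secondary stress on 1, 2, 4, 6: ˌbi:p.ˌpu.pa.ˌpu:.no.ˌben.ˈre.da.

primary 7, secondary 1, 2, 4, 6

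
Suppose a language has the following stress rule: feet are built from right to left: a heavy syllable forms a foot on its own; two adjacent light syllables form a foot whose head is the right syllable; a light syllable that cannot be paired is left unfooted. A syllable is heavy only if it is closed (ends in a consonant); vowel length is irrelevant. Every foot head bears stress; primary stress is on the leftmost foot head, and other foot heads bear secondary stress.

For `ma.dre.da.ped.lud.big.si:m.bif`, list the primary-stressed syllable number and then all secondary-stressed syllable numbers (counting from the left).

primary 3, secondary 4, 5, 6, 7, 8

Weights: 1 ma L, 2 dre L, 3 da L, 4 ped H, 5 lud H, 6 big H, 7 si:m H, 8 bif H.
Parse right to left (heavy = foot alone; LL = one foot; stranded L unfooted): ma (dre.ˈda) (ˈped) (ˈlud) (ˈbig) (ˈsi:m) (ˈbif).
Foot heads: 3, 4, 5, 6, 7, 8.
Primary stress on the leftmost head = syllable 3.
Secondary stress on 4, 5, 6, 7, 8: ma.dre.ˈda.ˌped.ˌlud.ˌbig.ˌsi:m.ˌbif.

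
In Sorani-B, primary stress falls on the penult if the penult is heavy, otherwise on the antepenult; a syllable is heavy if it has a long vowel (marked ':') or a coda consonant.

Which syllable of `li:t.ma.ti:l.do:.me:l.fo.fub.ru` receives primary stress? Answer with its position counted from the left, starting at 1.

7

Weights: 6 fo L, 7 fub H, 8 ru L.
The penult (syllable 7, fub) is heavy, so it takes stress.
Primary stress: syllable 7 → li:t.ma.ti:l.do:.me:l.fo.ˈfub.ru.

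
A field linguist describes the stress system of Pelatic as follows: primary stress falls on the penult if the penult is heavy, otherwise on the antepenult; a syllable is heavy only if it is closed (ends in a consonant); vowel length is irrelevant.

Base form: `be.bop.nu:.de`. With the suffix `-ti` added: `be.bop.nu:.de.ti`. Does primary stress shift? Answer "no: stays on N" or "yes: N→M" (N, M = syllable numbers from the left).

Base `be.bop.nu:.de` (4 syllables):
  Weights: 2 bop H, 3 nu: L, 4 de L.
  The penult (syllable 3, nu:) is light, so stress falls on the antepenult (syllable 2, bop).
  → primary stress on syllable 2.
Suffixed `be.bop.nu:.de.ti` (5 syllables):
  Weights: 3 nu: L, 4 de L, 5 ti L.
  The penult (syllable 4, de) is light, so stress falls on the antepenult (syllable 3, nu:).
  → primary stress on syllable 3.

yes: 2→3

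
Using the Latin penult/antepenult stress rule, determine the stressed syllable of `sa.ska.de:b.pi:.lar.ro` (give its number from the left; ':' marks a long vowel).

Classical Latin: stress the penult if heavy (long vowel or closed), else the antepenult.
Weights: 4 pi: H, 5 lar H, 6 ro L.
The penult (syllable 5, lar) is heavy, so it takes stress.
Stress on syllable 5: sa.ska.de:b.pi:.ˈlar.ro.

5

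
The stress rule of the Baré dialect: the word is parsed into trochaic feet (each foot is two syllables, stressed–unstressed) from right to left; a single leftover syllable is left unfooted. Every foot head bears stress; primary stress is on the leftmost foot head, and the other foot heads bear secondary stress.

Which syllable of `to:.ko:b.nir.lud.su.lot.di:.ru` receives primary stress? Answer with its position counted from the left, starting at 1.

Parse right to left into trochaic (ˈσσ) feet: (ˈto:.ko:b) (ˈnir.lud) (ˈsu.lot) (ˈdi:.ru).
Foot heads (stressed positions): 1, 3, 5, 7.
End Rule Leftmost: primary stress on the leftmost head = syllable 1.
Primary stress: syllable 1 → ˈto:.ko:b.nir.lud.su.lot.di:.ru.

1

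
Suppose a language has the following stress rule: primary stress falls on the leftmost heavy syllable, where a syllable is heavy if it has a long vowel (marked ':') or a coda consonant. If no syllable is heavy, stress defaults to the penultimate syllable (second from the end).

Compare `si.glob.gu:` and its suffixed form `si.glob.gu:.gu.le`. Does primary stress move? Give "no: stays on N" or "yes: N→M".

Base `si.glob.gu:` (3 syllables):
  Weights: 1 si L, 2 glob H, 3 gu: H.
  Heavy syllables in the domain: 2, 3. The leftmost is syllable 2 (glob).
  → primary stress on syllable 2.
Suffixed `si.glob.gu:.gu.le` (5 syllables):
  Weights: 1 si L, 2 glob H, 3 gu: H, 4 gu L, 5 le L.
  Heavy syllables in the domain: 2, 3. The leftmost is syllable 2 (glob).
  → primary stress on syllable 2.

no: stays on 2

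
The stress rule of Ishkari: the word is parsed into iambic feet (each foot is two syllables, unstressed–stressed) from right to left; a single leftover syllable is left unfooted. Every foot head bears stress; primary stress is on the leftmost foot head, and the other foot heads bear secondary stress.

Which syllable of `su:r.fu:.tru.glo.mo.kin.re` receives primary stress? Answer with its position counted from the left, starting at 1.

Parse right to left into iambic (σˈσ) feet: su:r (fu:.ˈtru) (glo.ˈmo) (kin.ˈre). Syllable 1 is left unfooted.
Foot heads (stressed positions): 3, 5, 7.
End Rule Leftmost: primary stress on the leftmost head = syllable 3.
Primary stress: syllable 3 → su:r.fu:.ˈtru.glo.mo.kin.re.

3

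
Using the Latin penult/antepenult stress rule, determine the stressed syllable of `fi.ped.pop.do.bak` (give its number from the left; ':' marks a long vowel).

3

Classical Latin: stress the penult if heavy (long vowel or closed), else the antepenult.
Weights: 3 pop H, 4 do L, 5 bak H.
The penult (syllable 4, do) is light, so stress falls on the antepenult (syllable 3, pop).
Stress on syllable 3: fi.ped.ˈpop.do.bak.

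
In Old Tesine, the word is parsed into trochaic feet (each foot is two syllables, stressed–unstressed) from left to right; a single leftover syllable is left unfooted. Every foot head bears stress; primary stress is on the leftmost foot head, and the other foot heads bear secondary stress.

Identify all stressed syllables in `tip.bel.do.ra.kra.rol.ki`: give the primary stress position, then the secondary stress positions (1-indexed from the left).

primary 1, secondary 3, 5

Parse left to right into trochaic (ˈσσ) feet: (ˈtip.bel) (ˈdo.ra) (ˈkra.rol) ki. Syllable 7 is left unfooted.
Foot heads (stressed positions): 1, 3, 5.
End Rule Leftmost: primary stress on the leftmost head = syllable 1.
Secondary stress on 3, 5: ˈtip.bel.ˌdo.ra.ˌkra.rol.ki.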